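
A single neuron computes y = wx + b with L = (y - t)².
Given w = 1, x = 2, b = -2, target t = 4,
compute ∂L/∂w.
∂L/∂w = -16

y = wx + b = (1)(2) + -2 = 0
∂L/∂y = 2(y - t) = 2(0 - 4) = -8
∂y/∂w = x = 2
∂L/∂w = ∂L/∂y · ∂y/∂w = -8 × 2 = -16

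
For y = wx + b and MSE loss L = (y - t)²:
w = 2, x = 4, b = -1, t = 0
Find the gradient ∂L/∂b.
∂L/∂b = 14

y = wx + b = (2)(4) + -1 = 7
∂L/∂y = 2(y - t) = 2(7 - 0) = 14
∂y/∂b = 1
∂L/∂b = ∂L/∂y · ∂y/∂b = 14 × 1 = 14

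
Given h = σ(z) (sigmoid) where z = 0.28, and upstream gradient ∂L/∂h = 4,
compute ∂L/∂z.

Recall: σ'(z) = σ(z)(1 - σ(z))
∂L/∂z = 0.9807

σ(0.28) = 0.5695
σ'(0.28) = σ(0.28)(1 - σ(0.28)) = 0.5695 × 0.4305 = 0.2452
∂L/∂z = ∂L/∂h · σ'(z) = 4 × 0.2452 = 0.9807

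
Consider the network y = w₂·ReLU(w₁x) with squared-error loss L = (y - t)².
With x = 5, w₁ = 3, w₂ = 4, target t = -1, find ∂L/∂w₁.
∂L/∂w₁ = 2440

Forward pass:
z = w₁x = 3×5 = 15
h = ReLU(15) = 15
y = w₂h = 4×15 = 60

Backward pass:
∂L/∂y = 2(y - t) = 2(60 - -1) = 122
∂y/∂h = w₂ = 4
∂h/∂z = 1 (ReLU derivative)
∂z/∂w₁ = x = 5

∂L/∂w₁ = 122 × 4 × 1 × 5 = 2440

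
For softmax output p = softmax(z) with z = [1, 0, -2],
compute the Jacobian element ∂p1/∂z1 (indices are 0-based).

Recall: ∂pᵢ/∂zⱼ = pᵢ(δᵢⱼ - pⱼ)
∂p1/∂z1 = 0.1922

p = softmax(z) = [0.7054, 0.2595, 0.03512]
p1 = 0.2595

∂p1/∂z1 = p1(1 - p1) = 0.2595 × (1 - 0.2595) = 0.1922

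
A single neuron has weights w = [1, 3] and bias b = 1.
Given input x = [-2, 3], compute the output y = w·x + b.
y = 8

y = (1)(-2) + (3)(3) + 1 = 8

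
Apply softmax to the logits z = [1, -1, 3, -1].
p = [0.1155, 0.0156, 0.8533, 0.0156]

exp(z) = [2.718, 0.3679, 20.09, 0.3679]
Sum = 23.54
p = [0.1155, 0.0156, 0.8533, 0.0156]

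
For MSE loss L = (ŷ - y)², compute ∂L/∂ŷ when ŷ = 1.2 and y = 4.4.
∂L/∂ŷ = -6.4

∂L/∂ŷ = 2(ŷ - y) = 2(1.2 - 4.4) = 2(-3.2) = -6.4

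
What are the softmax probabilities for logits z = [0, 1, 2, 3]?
p = [0.0321, 0.0871, 0.2369, 0.6439]

exp(z) = [1, 2.718, 7.389, 20.09]
Sum = 31.19
p = [0.0321, 0.0871, 0.2369, 0.6439]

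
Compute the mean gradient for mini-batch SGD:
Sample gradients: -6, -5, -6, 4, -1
Average gradient = -2.8

Average = (1/5)(-6 + -5 + -6 + 4 + -1) = -14/5 = -2.8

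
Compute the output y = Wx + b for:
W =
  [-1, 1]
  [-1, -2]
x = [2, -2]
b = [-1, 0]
y = [-5, 2]

Wx = [-1×2 + 1×-2, -1×2 + -2×-2]
   = [-4, 2]
y = Wx + b = [-4 + -1, 2 + 0] = [-5, 2]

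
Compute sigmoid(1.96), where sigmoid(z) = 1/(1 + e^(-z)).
0.8765

sigmoid(1.96) = 1/(1 + e^(-1.96)) = 1/(1 + 0.1409) = 0.8765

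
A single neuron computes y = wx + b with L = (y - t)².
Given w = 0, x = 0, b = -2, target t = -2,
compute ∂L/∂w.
∂L/∂w = 0

y = wx + b = (0)(0) + -2 = -2
∂L/∂y = 2(y - t) = 2(-2 - -2) = 0
∂y/∂w = x = 0
∂L/∂w = ∂L/∂y · ∂y/∂w = 0 × 0 = 0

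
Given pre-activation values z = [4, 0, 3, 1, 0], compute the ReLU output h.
h = [4, 0, 3, 1, 0]

ReLU applied element-wise: max(0,4)=4, max(0,0)=0, max(0,3)=3, max(0,1)=1, max(0,0)=0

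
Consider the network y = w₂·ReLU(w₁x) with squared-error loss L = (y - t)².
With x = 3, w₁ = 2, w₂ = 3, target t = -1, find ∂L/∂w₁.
∂L/∂w₁ = 342

Forward pass:
z = w₁x = 2×3 = 6
h = ReLU(6) = 6
y = w₂h = 3×6 = 18

Backward pass:
∂L/∂y = 2(y - t) = 2(18 - -1) = 38
∂y/∂h = w₂ = 3
∂h/∂z = 1 (ReLU derivative)
∂z/∂w₁ = x = 3

∂L/∂w₁ = 38 × 3 × 1 × 3 = 342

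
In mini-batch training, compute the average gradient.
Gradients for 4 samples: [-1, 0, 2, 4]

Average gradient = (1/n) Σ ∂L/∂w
Average gradient = 1.25

Average = (1/4)(-1 + 0 + 2 + 4) = 5/4 = 1.25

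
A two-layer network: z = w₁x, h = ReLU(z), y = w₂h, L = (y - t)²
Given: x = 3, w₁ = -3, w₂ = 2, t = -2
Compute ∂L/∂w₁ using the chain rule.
∂L/∂w₁ = 0

Forward pass:
z = w₁x = -3×3 = -9
h = ReLU(-9) = 0
y = w₂h = 2×0 = 0

Backward pass:
∂L/∂y = 2(y - t) = 2(0 - -2) = 4
∂y/∂h = w₂ = 2
∂h/∂z = 0 (ReLU derivative)
∂z/∂w₁ = x = 3

∂L/∂w₁ = 4 × 2 × 0 × 3 = 0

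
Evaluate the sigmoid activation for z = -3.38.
0.03293

sigmoid(-3.38) = 1/(1 + e^(3.38)) = 1/(1 + 29.37) = 0.03293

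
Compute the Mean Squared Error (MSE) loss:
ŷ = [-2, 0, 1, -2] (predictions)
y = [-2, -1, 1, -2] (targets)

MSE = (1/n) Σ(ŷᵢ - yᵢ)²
MSE = 0.25

MSE = (1/4)((-2--2)² + (0--1)² + (1-1)² + (-2--2)²) = (1/4)(0 + 1 + 0 + 0) = 0.25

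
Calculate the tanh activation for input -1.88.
-0.9545

tanh(-1.88) = (e^(-1.88) - e^(1.88))/(e^(-1.88) + e^(1.88)) = -0.9545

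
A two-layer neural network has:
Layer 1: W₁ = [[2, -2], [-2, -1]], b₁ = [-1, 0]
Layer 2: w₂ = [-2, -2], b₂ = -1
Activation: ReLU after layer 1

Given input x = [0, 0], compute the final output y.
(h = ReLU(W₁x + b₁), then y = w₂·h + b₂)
y = -1

Layer 1 pre-activation: z₁ = [-1, 0]
After ReLU: h = [0, 0]
Layer 2 output: y = -2×0 + -2×0 + -1 = -1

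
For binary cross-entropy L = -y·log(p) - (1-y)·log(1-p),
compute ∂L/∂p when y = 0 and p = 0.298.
∂L/∂p = 1.425

∂L/∂p = -y/p + (1-y)/(1-p) = 0 + 1/0.702 = 1.425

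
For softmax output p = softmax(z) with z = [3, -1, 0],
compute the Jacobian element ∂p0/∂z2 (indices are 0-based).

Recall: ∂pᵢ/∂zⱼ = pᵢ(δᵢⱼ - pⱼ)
∂p0/∂z2 = -0.04364

p = softmax(z) = [0.9362, 0.01715, 0.04661]
p0 = 0.9362, p2 = 0.04661

∂p0/∂z2 = -p0 × p2 = -0.9362 × 0.04661 = -0.04364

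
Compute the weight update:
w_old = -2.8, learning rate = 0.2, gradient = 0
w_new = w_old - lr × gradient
w_new = -2.8

w_new = w - η·∂L/∂w = -2.8 - 0.2×(0) = -2.8 - (0) = -2.8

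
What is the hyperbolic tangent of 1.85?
0.9517

tanh(1.85) = (e^(1.85) - e^(-1.85))/(e^(1.85) + e^(-1.85)) = 0.9517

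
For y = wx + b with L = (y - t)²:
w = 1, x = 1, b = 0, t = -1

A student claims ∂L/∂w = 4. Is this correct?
Correct

y = (1)(1) + 0 = 1
∂L/∂y = 2(y - t) = 2(1 - -1) = 4
∂y/∂w = x = 1
∂L/∂w = 4 × 1 = 4

Claimed value: 4
Correct: The correct gradient is 4.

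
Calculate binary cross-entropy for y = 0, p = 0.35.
L = 0.4308

L = -0·log(0.35) - 1·log(0.65) = -log(0.65) = 0.4308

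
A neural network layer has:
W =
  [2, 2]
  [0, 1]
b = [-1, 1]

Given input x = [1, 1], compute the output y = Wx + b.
y = [3, 2]

Wx = [2×1 + 2×1, 0×1 + 1×1]
   = [4, 1]
y = Wx + b = [4 + -1, 1 + 1] = [3, 2]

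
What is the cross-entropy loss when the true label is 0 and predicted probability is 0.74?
L = 1.347

L = -0·log(0.74) - 1·log(0.26) = -log(0.26) = 1.347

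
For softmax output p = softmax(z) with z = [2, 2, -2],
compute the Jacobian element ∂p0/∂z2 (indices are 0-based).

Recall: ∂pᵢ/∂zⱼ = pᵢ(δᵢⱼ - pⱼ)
∂p0/∂z2 = -0.004496

p = softmax(z) = [0.4955, 0.4955, 0.009075]
p0 = 0.4955, p2 = 0.009075

∂p0/∂z2 = -p0 × p2 = -0.4955 × 0.009075 = -0.004496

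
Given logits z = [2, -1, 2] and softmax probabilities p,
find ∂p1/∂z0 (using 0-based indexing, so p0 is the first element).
∂p1/∂z0 = -0.01185

p = softmax(z) = [0.4879, 0.02429, 0.4879]
p1 = 0.02429, p0 = 0.4879

∂p1/∂z0 = -p1 × p0 = -0.02429 × 0.4879 = -0.01185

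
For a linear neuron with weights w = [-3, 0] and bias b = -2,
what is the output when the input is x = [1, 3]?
y = -5

y = (-3)(1) + (0)(3) + -2 = -5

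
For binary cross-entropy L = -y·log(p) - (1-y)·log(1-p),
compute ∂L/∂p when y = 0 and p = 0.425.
∂L/∂p = 1.739

∂L/∂p = -y/p + (1-y)/(1-p) = 0 + 1/0.575 = 1.739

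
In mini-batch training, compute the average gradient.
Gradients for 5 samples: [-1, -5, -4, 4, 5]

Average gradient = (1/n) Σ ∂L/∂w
Average gradient = -0.2

Average = (1/5)(-1 + -5 + -4 + 4 + 5) = -1/5 = -0.2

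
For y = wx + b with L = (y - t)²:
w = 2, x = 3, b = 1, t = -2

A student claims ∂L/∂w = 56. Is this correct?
Incorrect

y = (2)(3) + 1 = 7
∂L/∂y = 2(y - t) = 2(7 - -2) = 18
∂y/∂w = x = 3
∂L/∂w = 18 × 3 = 54

Claimed value: 56
Incorrect: The correct gradient is 54.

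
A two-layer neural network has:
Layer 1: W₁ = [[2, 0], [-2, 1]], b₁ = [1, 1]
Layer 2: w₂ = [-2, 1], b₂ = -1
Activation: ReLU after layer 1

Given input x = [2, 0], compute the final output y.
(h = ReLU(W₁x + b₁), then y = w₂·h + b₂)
y = -11

Layer 1 pre-activation: z₁ = [5, -3]
After ReLU: h = [5, 0]
Layer 2 output: y = -2×5 + 1×0 + -1 = -11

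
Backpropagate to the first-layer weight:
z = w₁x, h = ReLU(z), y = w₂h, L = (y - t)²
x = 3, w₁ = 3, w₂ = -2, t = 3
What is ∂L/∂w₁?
∂L/∂w₁ = 252

Forward pass:
z = w₁x = 3×3 = 9
h = ReLU(9) = 9
y = w₂h = -2×9 = -18

Backward pass:
∂L/∂y = 2(y - t) = 2(-18 - 3) = -42
∂y/∂h = w₂ = -2
∂h/∂z = 1 (ReLU derivative)
∂z/∂w₁ = x = 3

∂L/∂w₁ = -42 × -2 × 1 × 3 = 252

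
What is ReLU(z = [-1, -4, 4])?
h = [0, 0, 4]

ReLU applied element-wise: max(0,-1)=0, max(0,-4)=0, max(0,4)=4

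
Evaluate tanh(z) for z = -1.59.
-0.9201

tanh(-1.59) = (e^(-1.59) - e^(1.59))/(e^(-1.59) + e^(1.59)) = -0.9201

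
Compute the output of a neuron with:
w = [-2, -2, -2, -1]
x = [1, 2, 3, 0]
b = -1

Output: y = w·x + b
y = -13

y = (-2)(1) + (-2)(2) + (-2)(3) + (-1)(0) + -1 = -13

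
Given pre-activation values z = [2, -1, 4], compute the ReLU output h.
h = [2, 0, 4]

ReLU applied element-wise: max(0,2)=2, max(0,-1)=0, max(0,4)=4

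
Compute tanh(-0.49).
-0.4542

tanh(-0.49) = (e^(-0.49) - e^(0.49))/(e^(-0.49) + e^(0.49)) = -0.4542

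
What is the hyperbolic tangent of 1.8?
0.9468

tanh(1.8) = (e^(1.8) - e^(-1.8))/(e^(1.8) + e^(-1.8)) = 0.9468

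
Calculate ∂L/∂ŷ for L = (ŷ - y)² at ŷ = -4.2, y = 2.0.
∂L/∂ŷ = -12.4

∂L/∂ŷ = 2(ŷ - y) = 2(-4.2 - 2.0) = 2(-6.2) = -12.4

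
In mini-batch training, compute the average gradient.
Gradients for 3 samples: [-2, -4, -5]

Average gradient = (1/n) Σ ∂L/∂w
Average gradient = -3.667

Average = (1/3)(-2 + -4 + -5) = -11/3 = -3.667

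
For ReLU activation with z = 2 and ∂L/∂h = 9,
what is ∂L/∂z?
∂L/∂z = 9

h = ReLU(2) = 2
Since z > 0: ∂h/∂z = 1
∂L/∂z = ∂L/∂h · ∂h/∂z = 9 × 1 = 9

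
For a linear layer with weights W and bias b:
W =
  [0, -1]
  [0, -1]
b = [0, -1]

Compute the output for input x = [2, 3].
y = [-3, -4]

Wx = [0×2 + -1×3, 0×2 + -1×3]
   = [-3, -3]
y = Wx + b = [-3 + 0, -3 + -1] = [-3, -4]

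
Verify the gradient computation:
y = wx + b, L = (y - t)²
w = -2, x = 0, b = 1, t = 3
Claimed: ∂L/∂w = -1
Incorrect

y = (-2)(0) + 1 = 1
∂L/∂y = 2(y - t) = 2(1 - 3) = -4
∂y/∂w = x = 0
∂L/∂w = -4 × 0 = 0

Claimed value: -1
Incorrect: The correct gradient is 0.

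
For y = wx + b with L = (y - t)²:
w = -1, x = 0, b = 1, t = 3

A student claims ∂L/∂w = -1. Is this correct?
Incorrect

y = (-1)(0) + 1 = 1
∂L/∂y = 2(y - t) = 2(1 - 3) = -4
∂y/∂w = x = 0
∂L/∂w = -4 × 0 = 0

Claimed value: -1
Incorrect: The correct gradient is 0.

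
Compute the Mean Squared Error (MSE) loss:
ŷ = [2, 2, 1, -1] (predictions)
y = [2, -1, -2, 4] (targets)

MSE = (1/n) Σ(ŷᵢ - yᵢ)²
MSE = 10.75

MSE = (1/4)((2-2)² + (2--1)² + (1--2)² + (-1-4)²) = (1/4)(0 + 9 + 9 + 25) = 10.75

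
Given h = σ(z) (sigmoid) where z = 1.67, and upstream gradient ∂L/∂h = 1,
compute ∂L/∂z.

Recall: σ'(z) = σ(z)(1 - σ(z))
∂L/∂z = 0.1333

σ(1.67) = 0.8416
σ'(1.67) = σ(1.67)(1 - σ(1.67)) = 0.8416 × 0.1584 = 0.1333
∂L/∂z = ∂L/∂h · σ'(z) = 1 × 0.1333 = 0.1333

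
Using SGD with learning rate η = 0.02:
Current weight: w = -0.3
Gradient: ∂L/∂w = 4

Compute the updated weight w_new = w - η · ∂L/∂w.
w_new = -0.38

w_new = w - η·∂L/∂w = -0.3 - 0.02×(4) = -0.3 - (0.08) = -0.38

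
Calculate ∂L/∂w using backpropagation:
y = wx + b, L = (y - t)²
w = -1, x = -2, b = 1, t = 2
∂L/∂w = -4

y = wx + b = (-1)(-2) + 1 = 3
∂L/∂y = 2(y - t) = 2(3 - 2) = 2
∂y/∂w = x = -2
∂L/∂w = ∂L/∂y · ∂y/∂w = 2 × -2 = -4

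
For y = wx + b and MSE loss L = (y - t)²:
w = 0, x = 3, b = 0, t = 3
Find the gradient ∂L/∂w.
∂L/∂w = -18

y = wx + b = (0)(3) + 0 = 0
∂L/∂y = 2(y - t) = 2(0 - 3) = -6
∂y/∂w = x = 3
∂L/∂w = ∂L/∂y · ∂y/∂w = -6 × 3 = -18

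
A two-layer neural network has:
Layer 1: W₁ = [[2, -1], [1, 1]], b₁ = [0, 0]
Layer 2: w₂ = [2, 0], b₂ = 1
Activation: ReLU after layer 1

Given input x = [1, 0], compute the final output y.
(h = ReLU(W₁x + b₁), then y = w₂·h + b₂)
y = 5

Layer 1 pre-activation: z₁ = [2, 1]
After ReLU: h = [2, 1]
Layer 2 output: y = 2×2 + 0×1 + 1 = 5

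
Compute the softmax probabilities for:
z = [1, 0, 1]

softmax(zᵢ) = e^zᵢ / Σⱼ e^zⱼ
p = [0.4223, 0.1554, 0.4223]

exp(z) = [2.718, 1, 2.718]
Sum = 6.437
p = [0.4223, 0.1554, 0.4223]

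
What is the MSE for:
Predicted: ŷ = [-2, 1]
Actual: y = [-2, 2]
MSE = 0.5

MSE = (1/2)((-2--2)² + (1-2)²) = (1/2)(0 + 1) = 0.5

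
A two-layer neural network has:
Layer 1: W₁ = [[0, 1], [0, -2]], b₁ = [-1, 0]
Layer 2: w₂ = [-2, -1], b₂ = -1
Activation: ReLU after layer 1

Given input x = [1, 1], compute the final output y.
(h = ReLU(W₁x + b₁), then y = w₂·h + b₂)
y = -1

Layer 1 pre-activation: z₁ = [0, -2]
After ReLU: h = [0, 0]
Layer 2 output: y = -2×0 + -1×0 + -1 = -1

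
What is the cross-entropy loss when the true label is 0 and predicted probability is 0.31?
L = 0.3711

L = -0·log(0.31) - 1·log(0.69) = -log(0.69) = 0.3711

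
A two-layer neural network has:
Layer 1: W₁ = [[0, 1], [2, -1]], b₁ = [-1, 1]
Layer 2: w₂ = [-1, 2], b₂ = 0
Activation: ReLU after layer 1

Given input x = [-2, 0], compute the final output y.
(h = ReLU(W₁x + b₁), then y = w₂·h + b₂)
y = 0

Layer 1 pre-activation: z₁ = [-1, -3]
After ReLU: h = [0, 0]
Layer 2 output: y = -1×0 + 2×0 + 0 = 0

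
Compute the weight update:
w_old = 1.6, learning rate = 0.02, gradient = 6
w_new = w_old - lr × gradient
w_new = 1.48

w_new = w - η·∂L/∂w = 1.6 - 0.02×(6) = 1.6 - (0.12) = 1.48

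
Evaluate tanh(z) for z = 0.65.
0.5717

tanh(0.65) = (e^(0.65) - e^(-0.65))/(e^(0.65) + e^(-0.65)) = 0.5717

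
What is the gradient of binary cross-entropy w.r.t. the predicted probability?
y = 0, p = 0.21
∂L/∂p = 1.266

∂L/∂p = -y/p + (1-y)/(1-p) = 0 + 1/0.79 = 1.266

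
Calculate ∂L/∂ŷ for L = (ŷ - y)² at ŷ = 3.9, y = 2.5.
∂L/∂ŷ = 2.8

∂L/∂ŷ = 2(ŷ - y) = 2(3.9 - 2.5) = 2(1.4) = 2.8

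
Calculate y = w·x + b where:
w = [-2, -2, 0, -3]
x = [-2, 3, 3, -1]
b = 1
y = 2

y = (-2)(-2) + (-2)(3) + (0)(3) + (-3)(-1) + 1 = 2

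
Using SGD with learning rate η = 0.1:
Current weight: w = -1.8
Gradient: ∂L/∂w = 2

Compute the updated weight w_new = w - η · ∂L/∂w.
w_new = -2

w_new = w - η·∂L/∂w = -1.8 - 0.1×(2) = -1.8 - (0.2) = -2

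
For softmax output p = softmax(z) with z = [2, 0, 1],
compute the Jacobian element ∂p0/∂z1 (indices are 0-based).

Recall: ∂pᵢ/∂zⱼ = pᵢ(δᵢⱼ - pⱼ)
∂p0/∂z1 = -0.05989

p = softmax(z) = [0.6652, 0.09003, 0.2447]
p0 = 0.6652, p1 = 0.09003

∂p0/∂z1 = -p0 × p1 = -0.6652 × 0.09003 = -0.05989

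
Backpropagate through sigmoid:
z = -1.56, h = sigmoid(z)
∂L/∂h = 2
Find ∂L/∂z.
∂L/∂z = 0.287

σ(-1.56) = 0.1736
σ'(-1.56) = σ(-1.56)(1 - σ(-1.56)) = 0.1736 × 0.8264 = 0.1435
∂L/∂z = ∂L/∂h · σ'(z) = 2 × 0.1435 = 0.287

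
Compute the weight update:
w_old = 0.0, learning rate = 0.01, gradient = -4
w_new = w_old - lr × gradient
w_new = 0.04

w_new = w - η·∂L/∂w = 0.0 - 0.01×(-4) = 0.0 - (-0.04) = 0.04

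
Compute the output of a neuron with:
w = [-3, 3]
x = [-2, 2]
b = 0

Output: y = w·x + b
y = 12

y = (-3)(-2) + (3)(2) + 0 = 12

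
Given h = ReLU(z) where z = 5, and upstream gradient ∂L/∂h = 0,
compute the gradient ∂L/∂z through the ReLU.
∂L/∂z = 0

h = ReLU(5) = 5
Since z > 0: ∂h/∂z = 1
∂L/∂z = ∂L/∂h · ∂h/∂z = 0 × 1 = 0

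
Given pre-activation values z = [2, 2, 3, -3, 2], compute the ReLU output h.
h = [2, 2, 3, 0, 2]

ReLU applied element-wise: max(0,2)=2, max(0,2)=2, max(0,3)=3, max(0,-3)=0, max(0,2)=2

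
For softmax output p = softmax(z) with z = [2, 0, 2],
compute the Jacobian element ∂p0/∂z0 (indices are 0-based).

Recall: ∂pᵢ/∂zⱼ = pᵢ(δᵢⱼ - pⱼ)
∂p0/∂z0 = 0.249

p = softmax(z) = [0.4683, 0.06338, 0.4683]
p0 = 0.4683

∂p0/∂z0 = p0(1 - p0) = 0.4683 × (1 - 0.4683) = 0.249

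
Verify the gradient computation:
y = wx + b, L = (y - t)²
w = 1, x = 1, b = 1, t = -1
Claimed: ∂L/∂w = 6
Correct

y = (1)(1) + 1 = 2
∂L/∂y = 2(y - t) = 2(2 - -1) = 6
∂y/∂w = x = 1
∂L/∂w = 6 × 1 = 6

Claimed value: 6
Correct: The correct gradient is 6.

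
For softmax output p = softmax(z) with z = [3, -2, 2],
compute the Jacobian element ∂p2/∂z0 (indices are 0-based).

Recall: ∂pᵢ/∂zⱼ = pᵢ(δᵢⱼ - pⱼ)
∂p2/∂z0 = -0.1947

p = softmax(z) = [0.7275, 0.004902, 0.2676]
p2 = 0.2676, p0 = 0.7275

∂p2/∂z0 = -p2 × p0 = -0.2676 × 0.7275 = -0.1947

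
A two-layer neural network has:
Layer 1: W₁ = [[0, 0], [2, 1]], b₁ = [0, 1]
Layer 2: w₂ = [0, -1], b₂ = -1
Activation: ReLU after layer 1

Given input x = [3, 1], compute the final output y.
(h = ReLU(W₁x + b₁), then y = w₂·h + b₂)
y = -9

Layer 1 pre-activation: z₁ = [0, 8]
After ReLU: h = [0, 8]
Layer 2 output: y = 0×0 + -1×8 + -1 = -9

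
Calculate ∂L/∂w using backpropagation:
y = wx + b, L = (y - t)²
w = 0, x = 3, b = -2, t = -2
∂L/∂w = 0

y = wx + b = (0)(3) + -2 = -2
∂L/∂y = 2(y - t) = 2(-2 - -2) = 0
∂y/∂w = x = 3
∂L/∂w = ∂L/∂y · ∂y/∂w = 0 × 3 = 0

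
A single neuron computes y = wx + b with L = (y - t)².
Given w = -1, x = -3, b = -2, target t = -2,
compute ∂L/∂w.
∂L/∂w = -18

y = wx + b = (-1)(-3) + -2 = 1
∂L/∂y = 2(y - t) = 2(1 - -2) = 6
∂y/∂w = x = -3
∂L/∂w = ∂L/∂y · ∂y/∂w = 6 × -3 = -18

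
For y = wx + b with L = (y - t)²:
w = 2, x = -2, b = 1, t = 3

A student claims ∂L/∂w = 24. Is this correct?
Correct

y = (2)(-2) + 1 = -3
∂L/∂y = 2(y - t) = 2(-3 - 3) = -12
∂y/∂w = x = -2
∂L/∂w = -12 × -2 = 24

Claimed value: 24
Correct: The correct gradient is 24.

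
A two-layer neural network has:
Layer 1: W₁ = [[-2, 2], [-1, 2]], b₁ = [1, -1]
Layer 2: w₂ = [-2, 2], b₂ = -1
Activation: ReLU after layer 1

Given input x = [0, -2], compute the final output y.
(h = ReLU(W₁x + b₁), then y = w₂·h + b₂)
y = -1

Layer 1 pre-activation: z₁ = [-3, -5]
After ReLU: h = [0, 0]
Layer 2 output: y = -2×0 + 2×0 + -1 = -1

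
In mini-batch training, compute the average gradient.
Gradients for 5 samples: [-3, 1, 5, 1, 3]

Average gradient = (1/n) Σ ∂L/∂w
Average gradient = 1.4

Average = (1/5)(-3 + 1 + 5 + 1 + 3) = 7/5 = 1.4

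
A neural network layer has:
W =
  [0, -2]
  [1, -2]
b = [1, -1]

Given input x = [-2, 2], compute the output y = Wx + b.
y = [-3, -7]

Wx = [0×-2 + -2×2, 1×-2 + -2×2]
   = [-4, -6]
y = Wx + b = [-4 + 1, -6 + -1] = [-3, -7]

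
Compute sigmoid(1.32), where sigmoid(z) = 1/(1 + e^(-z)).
0.7892

sigmoid(1.32) = 1/(1 + e^(-1.32)) = 1/(1 + 0.2671) = 0.7892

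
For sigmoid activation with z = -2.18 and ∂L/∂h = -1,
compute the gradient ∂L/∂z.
∂L/∂z = -0.09125

σ(-2.18) = 0.1016
σ'(-2.18) = σ(-2.18)(1 - σ(-2.18)) = 0.1016 × 0.8984 = 0.09125
∂L/∂z = ∂L/∂h · σ'(z) = -1 × 0.09125 = -0.09125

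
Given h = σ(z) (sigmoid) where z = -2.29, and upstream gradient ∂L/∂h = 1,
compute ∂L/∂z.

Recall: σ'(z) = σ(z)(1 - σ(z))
∂L/∂z = 0.0835

σ(-2.29) = 0.09195
σ'(-2.29) = σ(-2.29)(1 - σ(-2.29)) = 0.09195 × 0.908 = 0.0835
∂L/∂z = ∂L/∂h · σ'(z) = 1 × 0.0835 = 0.0835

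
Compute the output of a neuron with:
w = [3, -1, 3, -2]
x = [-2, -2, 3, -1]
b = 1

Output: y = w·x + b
y = 8

y = (3)(-2) + (-1)(-2) + (3)(3) + (-2)(-1) + 1 = 8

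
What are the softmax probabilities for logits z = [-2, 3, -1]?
p = [0.0066, 0.9756, 0.0179]

exp(z) = [0.1353, 20.09, 0.3679]
Sum = 20.59
p = [0.0066, 0.9756, 0.0179]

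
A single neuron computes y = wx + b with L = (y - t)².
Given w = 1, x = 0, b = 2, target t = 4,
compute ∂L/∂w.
∂L/∂w = 0

y = wx + b = (1)(0) + 2 = 2
∂L/∂y = 2(y - t) = 2(2 - 4) = -4
∂y/∂w = x = 0
∂L/∂w = ∂L/∂y · ∂y/∂w = -4 × 0 = 0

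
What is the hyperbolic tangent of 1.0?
0.7616

tanh(1.0) = (e^(1.0) - e^(-1.0))/(e^(1.0) + e^(-1.0)) = 0.7616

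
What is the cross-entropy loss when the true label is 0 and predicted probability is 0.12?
L = 0.1278

L = -0·log(0.12) - 1·log(0.88) = -log(0.88) = 0.1278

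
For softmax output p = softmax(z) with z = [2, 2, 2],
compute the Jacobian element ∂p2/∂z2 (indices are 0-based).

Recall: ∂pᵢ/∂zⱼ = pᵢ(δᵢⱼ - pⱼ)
∂p2/∂z2 = 0.2222

p = softmax(z) = [0.3333, 0.3333, 0.3333]
p2 = 0.3333

∂p2/∂z2 = p2(1 - p2) = 0.3333 × (1 - 0.3333) = 0.2222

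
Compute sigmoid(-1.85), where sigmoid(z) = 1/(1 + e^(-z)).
0.1359

sigmoid(-1.85) = 1/(1 + e^(1.85)) = 1/(1 + 6.36) = 0.1359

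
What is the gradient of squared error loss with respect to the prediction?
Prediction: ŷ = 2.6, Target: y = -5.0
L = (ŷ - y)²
∂L/∂ŷ = 15.2

∂L/∂ŷ = 2(ŷ - y) = 2(2.6 - -5.0) = 2(7.6) = 15.2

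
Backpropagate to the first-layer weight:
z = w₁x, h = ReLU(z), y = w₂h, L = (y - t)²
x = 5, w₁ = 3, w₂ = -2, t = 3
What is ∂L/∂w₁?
∂L/∂w₁ = 660

Forward pass:
z = w₁x = 3×5 = 15
h = ReLU(15) = 15
y = w₂h = -2×15 = -30

Backward pass:
∂L/∂y = 2(y - t) = 2(-30 - 3) = -66
∂y/∂h = w₂ = -2
∂h/∂z = 1 (ReLU derivative)
∂z/∂w₁ = x = 5

∂L/∂w₁ = -66 × -2 × 1 × 5 = 660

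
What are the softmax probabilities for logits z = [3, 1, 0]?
p = [0.8438, 0.1142, 0.042]

exp(z) = [20.09, 2.718, 1]
Sum = 23.8
p = [0.8438, 0.1142, 0.042]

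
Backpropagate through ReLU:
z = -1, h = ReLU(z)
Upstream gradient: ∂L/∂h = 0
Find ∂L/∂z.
∂L/∂z = 0

h = ReLU(-1) = 0
Since z < 0: ∂h/∂z = 0
∂L/∂z = ∂L/∂h · ∂h/∂z = 0 × 0 = 0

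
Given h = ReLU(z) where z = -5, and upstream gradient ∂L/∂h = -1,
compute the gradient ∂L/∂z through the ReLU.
∂L/∂z = 0

h = ReLU(-5) = 0
Since z < 0: ∂h/∂z = 0
∂L/∂z = ∂L/∂h · ∂h/∂z = -1 × 0 = 0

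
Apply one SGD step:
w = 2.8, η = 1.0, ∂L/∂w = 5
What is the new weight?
w_new = -2.2

w_new = w - η·∂L/∂w = 2.8 - 1.0×(5) = 2.8 - (5) = -2.2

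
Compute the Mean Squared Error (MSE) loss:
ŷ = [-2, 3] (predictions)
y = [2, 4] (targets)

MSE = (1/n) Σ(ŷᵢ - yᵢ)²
MSE = 8.5

MSE = (1/2)((-2-2)² + (3-4)²) = (1/2)(16 + 1) = 8.5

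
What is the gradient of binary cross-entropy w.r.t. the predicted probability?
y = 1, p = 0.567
∂L/∂p = -1.764

∂L/∂p = -y/p + (1-y)/(1-p) = -1/0.567 + 0 = -1.764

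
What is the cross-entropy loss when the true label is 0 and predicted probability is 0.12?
L = 0.1278

L = -0·log(0.12) - 1·log(0.88) = -log(0.88) = 0.1278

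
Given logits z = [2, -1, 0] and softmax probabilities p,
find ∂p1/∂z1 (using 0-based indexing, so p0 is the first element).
∂p1/∂z1 = 0.04025

p = softmax(z) = [0.8438, 0.04201, 0.1142]
p1 = 0.04201

∂p1/∂z1 = p1(1 - p1) = 0.04201 × (1 - 0.04201) = 0.04025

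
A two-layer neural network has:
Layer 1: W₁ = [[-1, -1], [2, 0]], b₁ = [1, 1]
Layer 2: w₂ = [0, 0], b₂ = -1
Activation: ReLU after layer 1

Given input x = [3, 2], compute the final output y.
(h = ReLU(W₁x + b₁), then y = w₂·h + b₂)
y = -1

Layer 1 pre-activation: z₁ = [-4, 7]
After ReLU: h = [0, 7]
Layer 2 output: y = 0×0 + 0×7 + -1 = -1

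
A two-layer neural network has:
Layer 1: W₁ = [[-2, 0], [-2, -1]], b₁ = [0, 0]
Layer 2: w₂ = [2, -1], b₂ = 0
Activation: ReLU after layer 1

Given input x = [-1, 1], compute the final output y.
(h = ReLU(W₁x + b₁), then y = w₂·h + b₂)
y = 3

Layer 1 pre-activation: z₁ = [2, 1]
After ReLU: h = [2, 1]
Layer 2 output: y = 2×2 + -1×1 + 0 = 3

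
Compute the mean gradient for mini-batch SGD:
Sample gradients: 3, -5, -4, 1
Average gradient = -1.25

Average = (1/4)(3 + -5 + -4 + 1) = -5/4 = -1.25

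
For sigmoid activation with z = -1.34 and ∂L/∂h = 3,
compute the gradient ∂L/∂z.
∂L/∂z = 0.4933

σ(-1.34) = 0.2075
σ'(-1.34) = σ(-1.34)(1 - σ(-1.34)) = 0.2075 × 0.7925 = 0.1644
∂L/∂z = ∂L/∂h · σ'(z) = 3 × 0.1644 = 0.4933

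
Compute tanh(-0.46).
-0.4301

tanh(-0.46) = (e^(-0.46) - e^(0.46))/(e^(-0.46) + e^(0.46)) = -0.4301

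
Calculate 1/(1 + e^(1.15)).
0.2405

sigmoid(-1.15) = 1/(1 + e^(1.15)) = 1/(1 + 3.158) = 0.2405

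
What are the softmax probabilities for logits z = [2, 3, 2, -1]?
p = [0.2097, 0.5701, 0.2097, 0.0104]

exp(z) = [7.389, 20.09, 7.389, 0.3679]
Sum = 35.23
p = [0.2097, 0.5701, 0.2097, 0.0104]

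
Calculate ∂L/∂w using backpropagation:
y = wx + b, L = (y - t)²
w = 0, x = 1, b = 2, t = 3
∂L/∂w = -2

y = wx + b = (0)(1) + 2 = 2
∂L/∂y = 2(y - t) = 2(2 - 3) = -2
∂y/∂w = x = 1
∂L/∂w = ∂L/∂y · ∂y/∂w = -2 × 1 = -2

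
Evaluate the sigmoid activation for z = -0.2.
0.4502

sigmoid(-0.2) = 1/(1 + e^(0.2)) = 1/(1 + 1.221) = 0.4502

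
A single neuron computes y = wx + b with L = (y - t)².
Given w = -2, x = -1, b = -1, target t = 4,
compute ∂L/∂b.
∂L/∂b = -6

y = wx + b = (-2)(-1) + -1 = 1
∂L/∂y = 2(y - t) = 2(1 - 4) = -6
∂y/∂b = 1
∂L/∂b = ∂L/∂y · ∂y/∂b = -6 × 1 = -6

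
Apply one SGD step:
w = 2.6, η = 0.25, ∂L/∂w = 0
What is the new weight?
w_new = 2.6

w_new = w - η·∂L/∂w = 2.6 - 0.25×(0) = 2.6 - (0) = 2.6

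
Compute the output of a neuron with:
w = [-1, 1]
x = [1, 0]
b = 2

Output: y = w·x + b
y = 1

y = (-1)(1) + (1)(0) + 2 = 1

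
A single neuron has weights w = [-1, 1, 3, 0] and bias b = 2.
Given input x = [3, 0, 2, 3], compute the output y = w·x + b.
y = 5

y = (-1)(3) + (1)(0) + (3)(2) + (0)(3) + 2 = 5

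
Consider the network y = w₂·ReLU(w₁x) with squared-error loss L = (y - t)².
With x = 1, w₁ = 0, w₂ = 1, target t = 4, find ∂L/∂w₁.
∂L/∂w₁ = 0

Forward pass:
z = w₁x = 0×1 = 0
h = ReLU(0) = 0
y = w₂h = 1×0 = 0

Backward pass:
∂L/∂y = 2(y - t) = 2(0 - 4) = -8
∂y/∂h = w₂ = 1
∂h/∂z = 0 (ReLU derivative)
∂z/∂w₁ = x = 1

∂L/∂w₁ = -8 × 1 × 0 × 1 = 0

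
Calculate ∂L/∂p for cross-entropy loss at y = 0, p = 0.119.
∂L/∂p = 1.135

∂L/∂p = -y/p + (1-y)/(1-p) = 0 + 1/0.881 = 1.135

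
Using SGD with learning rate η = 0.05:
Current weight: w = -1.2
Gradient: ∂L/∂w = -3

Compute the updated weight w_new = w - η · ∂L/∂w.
w_new = -1.05

w_new = w - η·∂L/∂w = -1.2 - 0.05×(-3) = -1.2 - (-0.15) = -1.05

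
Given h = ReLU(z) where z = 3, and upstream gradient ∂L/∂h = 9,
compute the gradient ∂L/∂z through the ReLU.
∂L/∂z = 9

h = ReLU(3) = 3
Since z > 0: ∂h/∂z = 1
∂L/∂z = ∂L/∂h · ∂h/∂z = 9 × 1 = 9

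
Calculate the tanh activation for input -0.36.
-0.3452

tanh(-0.36) = (e^(-0.36) - e^(0.36))/(e^(-0.36) + e^(0.36)) = -0.3452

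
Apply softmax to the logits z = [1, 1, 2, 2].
p = [0.1345, 0.1345, 0.3655, 0.3655]

exp(z) = [2.718, 2.718, 7.389, 7.389]
Sum = 20.21
p = [0.1345, 0.1345, 0.3655, 0.3655]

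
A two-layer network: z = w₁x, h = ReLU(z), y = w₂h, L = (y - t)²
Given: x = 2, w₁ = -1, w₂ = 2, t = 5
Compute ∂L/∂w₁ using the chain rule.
∂L/∂w₁ = 0

Forward pass:
z = w₁x = -1×2 = -2
h = ReLU(-2) = 0
y = w₂h = 2×0 = 0

Backward pass:
∂L/∂y = 2(y - t) = 2(0 - 5) = -10
∂y/∂h = w₂ = 2
∂h/∂z = 0 (ReLU derivative)
∂z/∂w₁ = x = 2

∂L/∂w₁ = -10 × 2 × 0 × 2 = 0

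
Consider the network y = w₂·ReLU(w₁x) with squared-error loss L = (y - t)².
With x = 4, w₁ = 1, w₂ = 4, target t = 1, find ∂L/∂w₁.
∂L/∂w₁ = 480

Forward pass:
z = w₁x = 1×4 = 4
h = ReLU(4) = 4
y = w₂h = 4×4 = 16

Backward pass:
∂L/∂y = 2(y - t) = 2(16 - 1) = 30
∂y/∂h = w₂ = 4
∂h/∂z = 1 (ReLU derivative)
∂z/∂w₁ = x = 4

∂L/∂w₁ = 30 × 4 × 1 × 4 = 480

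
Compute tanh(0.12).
0.1194

tanh(0.12) = (e^(0.12) - e^(-0.12))/(e^(0.12) + e^(-0.12)) = 0.1194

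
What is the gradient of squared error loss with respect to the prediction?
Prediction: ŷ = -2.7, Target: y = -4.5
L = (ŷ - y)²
∂L/∂ŷ = 3.6

∂L/∂ŷ = 2(ŷ - y) = 2(-2.7 - -4.5) = 2(1.8) = 3.6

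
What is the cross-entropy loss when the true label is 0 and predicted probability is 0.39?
L = 0.4943

L = -0·log(0.39) - 1·log(0.61) = -log(0.61) = 0.4943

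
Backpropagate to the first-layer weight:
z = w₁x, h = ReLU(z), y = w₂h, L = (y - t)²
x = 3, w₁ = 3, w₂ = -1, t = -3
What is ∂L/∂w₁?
∂L/∂w₁ = 36

Forward pass:
z = w₁x = 3×3 = 9
h = ReLU(9) = 9
y = w₂h = -1×9 = -9

Backward pass:
∂L/∂y = 2(y - t) = 2(-9 - -3) = -12
∂y/∂h = w₂ = -1
∂h/∂z = 1 (ReLU derivative)
∂z/∂w₁ = x = 3

∂L/∂w₁ = -12 × -1 × 1 × 3 = 36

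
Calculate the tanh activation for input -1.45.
-0.8957

tanh(-1.45) = (e^(-1.45) - e^(1.45))/(e^(-1.45) + e^(1.45)) = -0.8957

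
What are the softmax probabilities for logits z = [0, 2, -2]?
p = [0.1173, 0.8668, 0.0159]

exp(z) = [1, 7.389, 0.1353]
Sum = 8.524
p = [0.1173, 0.8668, 0.0159]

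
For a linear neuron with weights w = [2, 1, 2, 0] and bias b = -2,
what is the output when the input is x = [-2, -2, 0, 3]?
y = -8

y = (2)(-2) + (1)(-2) + (2)(0) + (0)(3) + -2 = -8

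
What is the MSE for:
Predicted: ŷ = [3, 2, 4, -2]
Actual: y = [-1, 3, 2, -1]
MSE = 5.5

MSE = (1/4)((3--1)² + (2-3)² + (4-2)² + (-2--1)²) = (1/4)(16 + 1 + 4 + 1) = 5.5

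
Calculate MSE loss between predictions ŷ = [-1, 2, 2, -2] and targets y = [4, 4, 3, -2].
MSE = 7.5

MSE = (1/4)((-1-4)² + (2-4)² + (2-3)² + (-2--2)²) = (1/4)(25 + 4 + 1 + 0) = 7.5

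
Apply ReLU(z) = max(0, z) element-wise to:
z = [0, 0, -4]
h = [0, 0, 0]

ReLU applied element-wise: max(0,0)=0, max(0,0)=0, max(0,-4)=0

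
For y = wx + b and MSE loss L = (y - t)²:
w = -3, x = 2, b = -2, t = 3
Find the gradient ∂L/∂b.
∂L/∂b = -22

y = wx + b = (-3)(2) + -2 = -8
∂L/∂y = 2(y - t) = 2(-8 - 3) = -22
∂y/∂b = 1
∂L/∂b = ∂L/∂y · ∂y/∂b = -22 × 1 = -22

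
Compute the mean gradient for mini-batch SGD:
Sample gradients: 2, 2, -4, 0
Average gradient = 0

Average = (1/4)(2 + 2 + -4 + 0) = 0/4 = 0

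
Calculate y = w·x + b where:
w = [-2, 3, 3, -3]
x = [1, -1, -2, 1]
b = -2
y = -16

y = (-2)(1) + (3)(-1) + (3)(-2) + (-3)(1) + -2 = -16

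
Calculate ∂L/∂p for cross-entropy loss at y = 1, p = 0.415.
∂L/∂p = -2.41

∂L/∂p = -y/p + (1-y)/(1-p) = -1/0.415 + 0 = -2.41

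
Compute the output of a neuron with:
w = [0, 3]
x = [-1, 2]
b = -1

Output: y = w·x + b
y = 5

y = (0)(-1) + (3)(2) + -1 = 5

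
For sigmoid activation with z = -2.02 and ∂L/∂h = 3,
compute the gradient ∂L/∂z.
∂L/∂z = 0.3102

σ(-2.02) = 0.1171
σ'(-2.02) = σ(-2.02)(1 - σ(-2.02)) = 0.1171 × 0.8829 = 0.1034
∂L/∂z = ∂L/∂h · σ'(z) = 3 × 0.1034 = 0.3102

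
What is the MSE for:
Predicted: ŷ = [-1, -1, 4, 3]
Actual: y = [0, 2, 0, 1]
MSE = 7.5

MSE = (1/4)((-1-0)² + (-1-2)² + (4-0)² + (3-1)²) = (1/4)(1 + 9 + 16 + 4) = 7.5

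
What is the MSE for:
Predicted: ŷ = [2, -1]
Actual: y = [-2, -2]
MSE = 8.5

MSE = (1/2)((2--2)² + (-1--2)²) = (1/2)(16 + 1) = 8.5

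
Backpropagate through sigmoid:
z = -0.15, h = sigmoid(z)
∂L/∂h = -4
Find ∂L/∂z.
∂L/∂z = -0.9944

σ(-0.15) = 0.4626
σ'(-0.15) = σ(-0.15)(1 - σ(-0.15)) = 0.4626 × 0.5374 = 0.2486
∂L/∂z = ∂L/∂h · σ'(z) = -4 × 0.2486 = -0.9944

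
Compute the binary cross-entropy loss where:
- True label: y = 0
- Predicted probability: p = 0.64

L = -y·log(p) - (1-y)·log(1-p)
L = 1.022

L = -0·log(0.64) - 1·log(0.36) = -log(0.36) = 1.022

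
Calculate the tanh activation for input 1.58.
0.9186

tanh(1.58) = (e^(1.58) - e^(-1.58))/(e^(1.58) + e^(-1.58)) = 0.9186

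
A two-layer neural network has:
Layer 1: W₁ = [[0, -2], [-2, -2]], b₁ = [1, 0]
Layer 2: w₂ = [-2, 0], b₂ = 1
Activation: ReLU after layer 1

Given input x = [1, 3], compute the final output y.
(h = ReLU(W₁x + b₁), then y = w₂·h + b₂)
y = 1

Layer 1 pre-activation: z₁ = [-5, -8]
After ReLU: h = [0, 0]
Layer 2 output: y = -2×0 + 0×0 + 1 = 1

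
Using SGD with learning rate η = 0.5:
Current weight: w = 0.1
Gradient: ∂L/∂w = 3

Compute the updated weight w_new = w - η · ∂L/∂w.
w_new = -1.4

w_new = w - η·∂L/∂w = 0.1 - 0.5×(3) = 0.1 - (1.5) = -1.4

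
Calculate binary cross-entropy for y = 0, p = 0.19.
L = 0.2107

L = -0·log(0.19) - 1·log(0.81) = -log(0.81) = 0.2107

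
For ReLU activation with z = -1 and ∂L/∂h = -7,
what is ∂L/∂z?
∂L/∂z = 0

h = ReLU(-1) = 0
Since z < 0: ∂h/∂z = 0
∂L/∂z = ∂L/∂h · ∂h/∂z = -7 × 0 = 0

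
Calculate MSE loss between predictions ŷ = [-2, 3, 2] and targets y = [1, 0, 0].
MSE = 7.333

MSE = (1/3)((-2-1)² + (3-0)² + (2-0)²) = (1/3)(9 + 9 + 4) = 7.333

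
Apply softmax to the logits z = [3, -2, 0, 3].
p = [0.4863, 0.0033, 0.0242, 0.4863]

exp(z) = [20.09, 0.1353, 1, 20.09]
Sum = 41.31
p = [0.4863, 0.0033, 0.0242, 0.4863]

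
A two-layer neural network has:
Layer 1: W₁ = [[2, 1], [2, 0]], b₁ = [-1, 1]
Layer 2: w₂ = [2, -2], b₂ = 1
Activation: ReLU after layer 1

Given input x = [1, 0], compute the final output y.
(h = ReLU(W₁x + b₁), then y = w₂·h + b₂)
y = -3

Layer 1 pre-activation: z₁ = [1, 3]
After ReLU: h = [1, 3]
Layer 2 output: y = 2×1 + -2×3 + 1 = -3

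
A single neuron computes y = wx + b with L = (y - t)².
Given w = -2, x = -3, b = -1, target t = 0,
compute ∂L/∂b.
∂L/∂b = 10

y = wx + b = (-2)(-3) + -1 = 5
∂L/∂y = 2(y - t) = 2(5 - 0) = 10
∂y/∂b = 1
∂L/∂b = ∂L/∂y · ∂y/∂b = 10 × 1 = 10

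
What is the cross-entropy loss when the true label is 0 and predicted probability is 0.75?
L = 1.386

L = -0·log(0.75) - 1·log(0.25) = -log(0.25) = 1.386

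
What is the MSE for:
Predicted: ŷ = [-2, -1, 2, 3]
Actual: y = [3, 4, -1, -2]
MSE = 21

MSE = (1/4)((-2-3)² + (-1-4)² + (2--1)² + (3--2)²) = (1/4)(25 + 25 + 9 + 25) = 21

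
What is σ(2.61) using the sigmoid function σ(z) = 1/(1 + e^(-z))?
0.9315

sigmoid(2.61) = 1/(1 + e^(-2.61)) = 1/(1 + 0.07353) = 0.9315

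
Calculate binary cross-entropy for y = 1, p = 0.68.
L = 0.3857

L = -1·log(0.68) - 0·log(0.32) = -log(0.68) = 0.3857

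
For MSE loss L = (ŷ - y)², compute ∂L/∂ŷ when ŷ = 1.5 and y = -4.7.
∂L/∂ŷ = 12.4

∂L/∂ŷ = 2(ŷ - y) = 2(1.5 - -4.7) = 2(6.2) = 12.4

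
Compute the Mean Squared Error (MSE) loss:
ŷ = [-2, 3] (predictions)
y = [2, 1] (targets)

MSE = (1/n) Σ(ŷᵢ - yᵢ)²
MSE = 10

MSE = (1/2)((-2-2)² + (3-1)²) = (1/2)(16 + 4) = 10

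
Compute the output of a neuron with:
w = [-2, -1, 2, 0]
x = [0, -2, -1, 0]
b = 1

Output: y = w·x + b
y = 1

y = (-2)(0) + (-1)(-2) + (2)(-1) + (0)(0) + 1 = 1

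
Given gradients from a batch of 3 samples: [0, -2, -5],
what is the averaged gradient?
Average gradient = -2.333

Average = (1/3)(0 + -2 + -5) = -7/3 = -2.333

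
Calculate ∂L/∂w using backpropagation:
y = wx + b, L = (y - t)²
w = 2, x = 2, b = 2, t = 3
∂L/∂w = 12

y = wx + b = (2)(2) + 2 = 6
∂L/∂y = 2(y - t) = 2(6 - 3) = 6
∂y/∂w = x = 2
∂L/∂w = ∂L/∂y · ∂y/∂w = 6 × 2 = 12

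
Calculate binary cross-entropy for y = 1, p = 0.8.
L = 0.2231

L = -1·log(0.8) - 0·log(0.2) = -log(0.8) = 0.2231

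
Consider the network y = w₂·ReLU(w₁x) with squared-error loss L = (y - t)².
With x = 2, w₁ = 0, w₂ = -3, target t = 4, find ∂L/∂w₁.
∂L/∂w₁ = 0

Forward pass:
z = w₁x = 0×2 = 0
h = ReLU(0) = 0
y = w₂h = -3×0 = 0

Backward pass:
∂L/∂y = 2(y - t) = 2(0 - 4) = -8
∂y/∂h = w₂ = -3
∂h/∂z = 0 (ReLU derivative)
∂z/∂w₁ = x = 2

∂L/∂w₁ = -8 × -3 × 0 × 2 = 0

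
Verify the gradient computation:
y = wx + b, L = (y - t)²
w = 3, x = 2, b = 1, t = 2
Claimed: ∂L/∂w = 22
Incorrect

y = (3)(2) + 1 = 7
∂L/∂y = 2(y - t) = 2(7 - 2) = 10
∂y/∂w = x = 2
∂L/∂w = 10 × 2 = 20

Claimed value: 22
Incorrect: The correct gradient is 20.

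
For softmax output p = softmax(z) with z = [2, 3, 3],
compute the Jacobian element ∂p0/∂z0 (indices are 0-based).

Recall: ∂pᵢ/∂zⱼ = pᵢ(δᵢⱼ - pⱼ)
∂p0/∂z0 = 0.1312

p = softmax(z) = [0.1554, 0.4223, 0.4223]
p0 = 0.1554

∂p0/∂z0 = p0(1 - p0) = 0.1554 × (1 - 0.1554) = 0.1312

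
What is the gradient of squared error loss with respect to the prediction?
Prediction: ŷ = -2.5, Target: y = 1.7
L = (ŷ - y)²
∂L/∂ŷ = -8.4

∂L/∂ŷ = 2(ŷ - y) = 2(-2.5 - 1.7) = 2(-4.2) = -8.4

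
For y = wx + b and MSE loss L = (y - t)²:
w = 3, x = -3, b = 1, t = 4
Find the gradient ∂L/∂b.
∂L/∂b = -24

y = wx + b = (3)(-3) + 1 = -8
∂L/∂y = 2(y - t) = 2(-8 - 4) = -24
∂y/∂b = 1
∂L/∂b = ∂L/∂y · ∂y/∂b = -24 × 1 = -24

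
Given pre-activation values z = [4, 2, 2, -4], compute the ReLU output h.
h = [4, 2, 2, 0]

ReLU applied element-wise: max(0,4)=4, max(0,2)=2, max(0,2)=2, max(0,-4)=0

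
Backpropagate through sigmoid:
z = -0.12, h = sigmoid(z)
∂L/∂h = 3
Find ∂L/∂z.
∂L/∂z = 0.7473

σ(-0.12) = 0.47
σ'(-0.12) = σ(-0.12)(1 - σ(-0.12)) = 0.47 × 0.53 = 0.2491
∂L/∂z = ∂L/∂h · σ'(z) = 3 × 0.2491 = 0.7473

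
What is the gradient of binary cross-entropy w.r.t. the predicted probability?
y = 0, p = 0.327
∂L/∂p = 1.486

∂L/∂p = -y/p + (1-y)/(1-p) = 0 + 1/0.673 = 1.486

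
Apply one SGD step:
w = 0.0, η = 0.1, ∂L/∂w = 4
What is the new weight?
w_new = -0.4

w_new = w - η·∂L/∂w = 0.0 - 0.1×(4) = 0.0 - (0.4) = -0.4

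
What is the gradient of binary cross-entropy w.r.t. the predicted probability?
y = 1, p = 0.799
∂L/∂p = -1.252

∂L/∂p = -y/p + (1-y)/(1-p) = -1/0.799 + 0 = -1.252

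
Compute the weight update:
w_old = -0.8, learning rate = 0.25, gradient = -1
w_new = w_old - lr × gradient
w_new = -0.55

w_new = w - η·∂L/∂w = -0.8 - 0.25×(-1) = -0.8 - (-0.25) = -0.55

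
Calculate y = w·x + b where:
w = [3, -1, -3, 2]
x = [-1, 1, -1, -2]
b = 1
y = -4

y = (3)(-1) + (-1)(1) + (-3)(-1) + (2)(-2) + 1 = -4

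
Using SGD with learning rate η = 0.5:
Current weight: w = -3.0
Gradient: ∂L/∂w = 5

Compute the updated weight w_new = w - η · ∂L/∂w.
w_new = -5.5

w_new = w - η·∂L/∂w = -3.0 - 0.5×(5) = -3.0 - (2.5) = -5.5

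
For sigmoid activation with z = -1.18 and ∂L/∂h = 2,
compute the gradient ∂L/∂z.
∂L/∂z = 0.3596

σ(-1.18) = 0.2351
σ'(-1.18) = σ(-1.18)(1 - σ(-1.18)) = 0.2351 × 0.7649 = 0.1798
∂L/∂z = ∂L/∂h · σ'(z) = 2 × 0.1798 = 0.3596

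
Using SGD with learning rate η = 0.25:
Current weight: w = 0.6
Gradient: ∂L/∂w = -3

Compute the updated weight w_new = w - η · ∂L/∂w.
w_new = 1.35

w_new = w - η·∂L/∂w = 0.6 - 0.25×(-3) = 0.6 - (-0.75) = 1.35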